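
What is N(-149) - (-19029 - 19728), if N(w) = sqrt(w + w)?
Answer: 38757 + I*sqrt(298) ≈ 38757.0 + 17.263*I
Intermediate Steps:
N(w) = sqrt(2)*sqrt(w) (N(w) = sqrt(2*w) = sqrt(2)*sqrt(w))
N(-149) - (-19029 - 19728) = sqrt(2)*sqrt(-149) - (-19029 - 19728) = sqrt(2)*(I*sqrt(149)) - 1*(-38757) = I*sqrt(298) + 38757 = 38757 + I*sqrt(298)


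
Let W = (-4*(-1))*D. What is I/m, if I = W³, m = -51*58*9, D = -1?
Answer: 32/13311 ≈ 0.0024040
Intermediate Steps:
W = -4 (W = -4*(-1)*(-1) = 4*(-1) = -4)
m = -26622 (m = -2958*9 = -26622)
I = -64 (I = (-4)³ = -64)
I/m = -64/(-26622) = -64*(-1/26622) = 32/13311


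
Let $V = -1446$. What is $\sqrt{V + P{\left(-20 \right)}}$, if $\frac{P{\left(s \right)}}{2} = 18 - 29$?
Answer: $2 i \sqrt{367} \approx 38.315 i$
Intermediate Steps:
$P{\left(s \right)} = -22$ ($P{\left(s \right)} = 2 \left(18 - 29\right) = 2 \left(-11\right) = -22$)
$\sqrt{V + P{\left(-20 \right)}} = \sqrt{-1446 - 22} = \sqrt{-1468} = 2 i \sqrt{367}$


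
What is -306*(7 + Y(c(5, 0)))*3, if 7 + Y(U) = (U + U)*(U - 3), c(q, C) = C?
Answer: 0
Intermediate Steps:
Y(U) = -7 + 2*U*(-3 + U) (Y(U) = -7 + (U + U)*(U - 3) = -7 + (2*U)*(-3 + U) = -7 + 2*U*(-3 + U))
-306*(7 + Y(c(5, 0)))*3 = -306*(7 + (-7 - 6*0 + 2*0**2))*3 = -306*(7 + (-7 + 0 + 2*0))*3 = -306*(7 + (-7 + 0 + 0))*3 = -306*(7 - 7)*3 = -0*3 = -306*0 = 0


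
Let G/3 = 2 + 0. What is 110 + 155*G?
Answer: 1040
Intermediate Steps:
G = 6 (G = 3*(2 + 0) = 3*2 = 6)
110 + 155*G = 110 + 155*6 = 110 + 930 = 1040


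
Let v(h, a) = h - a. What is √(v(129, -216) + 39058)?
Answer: √39403 ≈ 198.50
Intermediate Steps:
√(v(129, -216) + 39058) = √((129 - 1*(-216)) + 39058) = √((129 + 216) + 39058) = √(345 + 39058) = √39403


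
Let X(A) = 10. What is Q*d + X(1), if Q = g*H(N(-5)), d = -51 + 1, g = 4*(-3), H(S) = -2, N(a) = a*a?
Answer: -1190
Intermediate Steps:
N(a) = a²
g = -12
d = -50
Q = 24 (Q = -12*(-2) = 24)
Q*d + X(1) = 24*(-50) + 10 = -1200 + 10 = -1190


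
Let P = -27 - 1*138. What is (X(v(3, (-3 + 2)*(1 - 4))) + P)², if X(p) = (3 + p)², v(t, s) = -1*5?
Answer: 25921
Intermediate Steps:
P = -165 (P = -27 - 138 = -165)
v(t, s) = -5
(X(v(3, (-3 + 2)*(1 - 4))) + P)² = ((3 - 5)² - 165)² = ((-2)² - 165)² = (4 - 165)² = (-161)² = 25921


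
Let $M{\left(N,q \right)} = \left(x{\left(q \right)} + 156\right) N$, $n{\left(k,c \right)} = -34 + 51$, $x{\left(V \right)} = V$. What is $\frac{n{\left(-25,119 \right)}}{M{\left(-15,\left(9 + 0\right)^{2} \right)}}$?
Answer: $- \frac{17}{3555} \approx -0.004782$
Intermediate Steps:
$n{\left(k,c \right)} = 17$
$M{\left(N,q \right)} = N \left(156 + q\right)$ ($M{\left(N,q \right)} = \left(q + 156\right) N = \left(156 + q\right) N = N \left(156 + q\right)$)
$\frac{n{\left(-25,119 \right)}}{M{\left(-15,\left(9 + 0\right)^{2} \right)}} = \frac{17}{\left(-15\right) \left(156 + \left(9 + 0\right)^{2}\right)} = \frac{17}{\left(-15\right) \left(156 + 9^{2}\right)} = \frac{17}{\left(-15\right) \left(156 + 81\right)} = \frac{17}{\left(-15\right) 237} = \frac{17}{-3555} = 17 \left(- \frac{1}{3555}\right) = - \frac{17}{3555}$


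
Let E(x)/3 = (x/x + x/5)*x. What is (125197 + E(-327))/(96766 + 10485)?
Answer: 941867/536255 ≈ 1.7564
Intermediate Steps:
E(x) = 3*x*(1 + x/5) (E(x) = 3*((x/x + x/5)*x) = 3*((1 + x*(⅕))*x) = 3*((1 + x/5)*x) = 3*(x*(1 + x/5)) = 3*x*(1 + x/5))
(125197 + E(-327))/(96766 + 10485) = (125197 + (⅗)*(-327)*(5 - 327))/(96766 + 10485) = (125197 + (⅗)*(-327)*(-322))/107251 = (125197 + 315882/5)*(1/107251) = (941867/5)*(1/107251) = 941867/536255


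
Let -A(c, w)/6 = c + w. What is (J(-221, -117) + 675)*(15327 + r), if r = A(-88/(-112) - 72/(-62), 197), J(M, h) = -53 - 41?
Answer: 254555190/31 ≈ 8.2115e+6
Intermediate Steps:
J(M, h) = -94
A(c, w) = -6*c - 6*w (A(c, w) = -6*(c + w) = -6*c - 6*w)
r = -259029/217 (r = -6*(-88/(-112) - 72/(-62)) - 6*197 = -6*(-88*(-1/112) - 72*(-1/62)) - 1182 = -6*(11/14 + 36/31) - 1182 = -6*845/434 - 1182 = -2535/217 - 1182 = -259029/217 ≈ -1193.7)
(J(-221, -117) + 675)*(15327 + r) = (-94 + 675)*(15327 - 259029/217) = 581*(3066930/217) = 254555190/31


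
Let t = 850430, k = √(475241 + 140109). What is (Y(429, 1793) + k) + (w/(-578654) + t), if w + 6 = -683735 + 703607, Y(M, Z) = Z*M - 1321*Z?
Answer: -216684522735/289327 + 5*√24614 ≈ -7.4814e+5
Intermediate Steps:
Y(M, Z) = -1321*Z + M*Z (Y(M, Z) = M*Z - 1321*Z = -1321*Z + M*Z)
k = 5*√24614 (k = √615350 = 5*√24614 ≈ 784.44)
w = 19866 (w = -6 + (-683735 + 703607) = -6 + 19872 = 19866)
(Y(429, 1793) + k) + (w/(-578654) + t) = (1793*(-1321 + 429) + 5*√24614) + (19866/(-578654) + 850430) = (1793*(-892) + 5*√24614) + (19866*(-1/578654) + 850430) = (-1599356 + 5*√24614) + (-9933/289327 + 850430) = (-1599356 + 5*√24614) + 246052350677/289327 = -216684522735/289327 + 5*√24614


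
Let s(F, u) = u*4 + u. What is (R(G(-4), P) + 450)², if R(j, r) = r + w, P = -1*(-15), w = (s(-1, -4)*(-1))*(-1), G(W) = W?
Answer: 198025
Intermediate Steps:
s(F, u) = 5*u (s(F, u) = 4*u + u = 5*u)
w = -20 (w = ((5*(-4))*(-1))*(-1) = -20*(-1)*(-1) = 20*(-1) = -20)
P = 15
R(j, r) = -20 + r (R(j, r) = r - 20 = -20 + r)
(R(G(-4), P) + 450)² = ((-20 + 15) + 450)² = (-5 + 450)² = 445² = 198025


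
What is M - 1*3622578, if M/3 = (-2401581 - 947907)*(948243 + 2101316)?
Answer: -30643387449954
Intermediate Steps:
M = -30643383827376 (M = 3*((-2401581 - 947907)*(948243 + 2101316)) = 3*(-3349488*3049559) = 3*(-10214461275792) = -30643383827376)
M - 1*3622578 = -30643383827376 - 1*3622578 = -30643383827376 - 3622578 = -30643387449954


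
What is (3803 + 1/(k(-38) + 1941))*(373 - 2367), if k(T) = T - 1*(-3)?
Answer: -7226773443/953 ≈ -7.5832e+6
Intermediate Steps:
k(T) = 3 + T (k(T) = T + 3 = 3 + T)
(3803 + 1/(k(-38) + 1941))*(373 - 2367) = (3803 + 1/((3 - 38) + 1941))*(373 - 2367) = (3803 + 1/(-35 + 1941))*(-1994) = (3803 + 1/1906)*(-1994) = (7248519/1906)*(-1994) = -7226773443/953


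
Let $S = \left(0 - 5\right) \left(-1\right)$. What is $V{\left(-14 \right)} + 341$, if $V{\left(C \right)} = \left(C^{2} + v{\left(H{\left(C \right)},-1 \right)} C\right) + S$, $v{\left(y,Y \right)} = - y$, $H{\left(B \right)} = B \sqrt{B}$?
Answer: $542 - 196 i \sqrt{14} \approx 542.0 - 733.37 i$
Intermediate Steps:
$H{\left(B \right)} = B^{\frac{3}{2}}$
$S = 5$ ($S = \left(-5\right) \left(-1\right) = 5$)
$V{\left(C \right)} = 5 + C^{2} - C^{\frac{5}{2}}$ ($V{\left(C \right)} = \left(C^{2} + - C^{\frac{3}{2}} C\right) + 5 = \left(C^{2} - C^{\frac{5}{2}}\right) + 5 = 5 + C^{2} - C^{\frac{5}{2}}$)
$V{\left(-14 \right)} + 341 = \left(5 + \left(-14\right)^{2} - \left(-14\right)^{\frac{5}{2}}\right) + 341 = \left(5 + 196 - 196 i \sqrt{14}\right) + 341 = \left(201 - 196 i \sqrt{14}\right) + 341 = 542 - 196 i \sqrt{14}$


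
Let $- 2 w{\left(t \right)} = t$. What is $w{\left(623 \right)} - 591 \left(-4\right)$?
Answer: $\frac{4105}{2} \approx 2052.5$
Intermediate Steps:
$w{\left(t \right)} = - \frac{t}{2}$
$w{\left(623 \right)} - 591 \left(-4\right) = \left(- \frac{1}{2}\right) 623 - 591 \left(-4\right) = - \frac{623}{2} - -2364 = - \frac{623}{2} + 2364 = \frac{4105}{2}$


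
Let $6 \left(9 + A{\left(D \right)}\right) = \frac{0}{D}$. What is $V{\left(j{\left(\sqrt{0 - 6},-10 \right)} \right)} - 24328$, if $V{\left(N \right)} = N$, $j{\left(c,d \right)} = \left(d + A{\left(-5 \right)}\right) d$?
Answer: $-24138$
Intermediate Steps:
$A{\left(D \right)} = -9$ ($A{\left(D \right)} = -9 + \frac{0 \frac{1}{D}}{6} = -9 + \frac{1}{6} \cdot 0 = -9 + 0 = -9$)
$j{\left(c,d \right)} = d \left(-9 + d\right)$ ($j{\left(c,d \right)} = \left(d - 9\right) d = \left(-9 + d\right) d = d \left(-9 + d\right)$)
$V{\left(j{\left(\sqrt{0 - 6},-10 \right)} \right)} - 24328 = - 10 \left(-9 - 10\right) - 24328 = \left(-10\right) \left(-19\right) - 24328 = 190 - 24328 = -24138$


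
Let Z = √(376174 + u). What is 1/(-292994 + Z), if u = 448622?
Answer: -146497/42922329620 - 3*√22911/42922329620 ≈ -3.4237e-6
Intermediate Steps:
Z = 6*√22911 (Z = √(376174 + 448622) = √824796 = 6*√22911 ≈ 908.18)
1/(-292994 + Z) = 1/(-292994 + 6*√22911)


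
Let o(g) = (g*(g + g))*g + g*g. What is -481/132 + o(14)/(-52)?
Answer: -193825/1716 ≈ -112.95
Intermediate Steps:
o(g) = g² + 2*g³ (o(g) = (g*(2*g))*g + g² = (2*g²)*g + g² = 2*g³ + g² = g² + 2*g³)
-481/132 + o(14)/(-52) = -481/132 + (14²*(1 + 2*14))/(-52) = -481*1/132 + (196*(1 + 28))*(-1/52) = -481/132 + (196*29)*(-1/52) = -481/132 + 5684*(-1/52) = -481/132 - 1421/13 = -193825/1716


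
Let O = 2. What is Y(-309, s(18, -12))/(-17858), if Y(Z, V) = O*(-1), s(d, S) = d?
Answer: 1/8929 ≈ 0.00011199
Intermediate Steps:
Y(Z, V) = -2 (Y(Z, V) = 2*(-1) = -2)
Y(-309, s(18, -12))/(-17858) = -2/(-17858) = -2*(-1/17858) = 1/8929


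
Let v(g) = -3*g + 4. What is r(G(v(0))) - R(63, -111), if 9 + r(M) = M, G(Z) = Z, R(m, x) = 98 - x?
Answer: -214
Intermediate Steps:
v(g) = 4 - 3*g
r(M) = -9 + M
r(G(v(0))) - R(63, -111) = (-9 + (4 - 3*0)) - (98 - 1*(-111)) = (-9 + (4 + 0)) - (98 + 111) = (-9 + 4) - 1*209 = -5 - 209 = -214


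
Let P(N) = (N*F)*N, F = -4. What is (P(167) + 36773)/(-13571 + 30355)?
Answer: -74783/16784 ≈ -4.4556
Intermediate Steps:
P(N) = -4*N**2 (P(N) = (N*(-4))*N = (-4*N)*N = -4*N**2)
(P(167) + 36773)/(-13571 + 30355) = (-4*167**2 + 36773)/(-13571 + 30355) = (-4*27889 + 36773)/16784 = (-111556 + 36773)*(1/16784) = -74783*1/16784 = -74783/16784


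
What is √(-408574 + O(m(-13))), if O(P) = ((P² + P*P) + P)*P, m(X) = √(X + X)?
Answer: 2*√(-102150 - 13*I*√26) ≈ 0.2074 - 639.22*I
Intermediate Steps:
m(X) = √2*√X (m(X) = √(2*X) = √2*√X)
O(P) = P*(P + 2*P²) (O(P) = ((P² + P²) + P)*P = (2*P² + P)*P = (P + 2*P²)*P = P*(P + 2*P²))
√(-408574 + O(m(-13))) = √(-408574 + (√2*√(-13))²*(1 + 2*(√2*√(-13)))) = √(-408574 + (√2*(I*√13))²*(1 + 2*(√2*(I*√13)))) = √(-408574 + (I*√26)²*(1 + 2*(I*√26))) = √(-408574 - 26*(1 + 2*I*√26)) = √(-408574 + (-26 - 52*I*√26)) = √(-408600 - 52*I*√26)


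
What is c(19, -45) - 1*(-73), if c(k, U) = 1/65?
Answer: 4746/65 ≈ 73.015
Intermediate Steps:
c(k, U) = 1/65
c(19, -45) - 1*(-73) = 1/65 - 1*(-73) = 1/65 + 73 = 4746/65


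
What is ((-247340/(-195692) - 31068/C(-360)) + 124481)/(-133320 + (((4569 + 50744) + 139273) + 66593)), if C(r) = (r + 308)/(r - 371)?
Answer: -198598396497/81318196141 ≈ -2.4422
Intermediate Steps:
C(r) = (308 + r)/(-371 + r)
((-247340/(-195692) - 31068/C(-360)) + 124481)/(-133320 + (((4569 + 50744) + 139273) + 66593)) = ((-247340/(-195692) - 31068*(-371 - 360)/(308 - 360)) + 124481)/(-133320 + (((4569 + 50744) + 139273) + 66593)) = ((-247340*(-1/195692) - 31068/(-52/(-731))) + 124481)/(-133320 + ((55313 + 139273) + 66593)) = ((61835/48923 - 31068/((-1/731*(-52)))) + 124481)/(-133320 + (194586 + 66593)) = ((61835/48923 - 31068/52/731) + 124481)/(-133320 + 261179) = ((61835/48923 - 31068*731/52) + 124481)/127859 = ((61835/48923 - 5677677/13) + 124481)*(1/127859) = (-277768188016/635999 + 124481)*(1/127859) = -198598396497/635999*1/127859 = -198598396497/81318196141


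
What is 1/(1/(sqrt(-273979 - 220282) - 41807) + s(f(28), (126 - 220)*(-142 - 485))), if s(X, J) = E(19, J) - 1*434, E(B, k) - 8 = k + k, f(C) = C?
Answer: 205340126407693/24117197841673310701 + I*sqrt(494261)/24117197841673310701 ≈ 8.5143e-6 + 2.9151e-17*I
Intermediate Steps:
E(B, k) = 8 + 2*k (E(B, k) = 8 + (k + k) = 8 + 2*k)
s(X, J) = -426 + 2*J (s(X, J) = (8 + 2*J) - 1*434 = (8 + 2*J) - 434 = -426 + 2*J)
1/(1/(sqrt(-273979 - 220282) - 41807) + s(f(28), (126 - 220)*(-142 - 485))) = 1/(1/(sqrt(-273979 - 220282) - 41807) + (-426 + 2*((126 - 220)*(-142 - 485)))) = 1/(1/(sqrt(-494261) - 41807) + (-426 + 2*(-94*(-627)))) = 1/(1/(I*sqrt(494261) - 41807) + (-426 + 2*58938)) = 1/(1/(-41807 + I*sqrt(494261)) + (-426 + 117876)) = 1/(1/(-41807 + I*sqrt(494261)) + 117450) = 1/(117450 + 1/(-41807 + I*sqrt(494261)))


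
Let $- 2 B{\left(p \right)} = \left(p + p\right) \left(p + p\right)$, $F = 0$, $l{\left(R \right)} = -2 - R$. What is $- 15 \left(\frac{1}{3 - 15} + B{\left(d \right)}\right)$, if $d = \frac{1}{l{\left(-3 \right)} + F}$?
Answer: $\frac{125}{4} \approx 31.25$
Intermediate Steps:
$d = 1$ ($d = \frac{1}{\left(-2 - -3\right) + 0} = \frac{1}{\left(-2 + 3\right) + 0} = \frac{1}{1 + 0} = 1^{-1} = 1$)
$B{\left(p \right)} = - 2 p^{2}$ ($B{\left(p \right)} = - \frac{\left(p + p\right) \left(p + p\right)}{2} = - \frac{2 p 2 p}{2} = - \frac{4 p^{2}}{2} = - 2 p^{2}$)
$- 15 \left(\frac{1}{3 - 15} + B{\left(d \right)}\right) = - 15 \left(\frac{1}{3 - 15} - 2 \cdot 1^{2}\right) = - 15 \left(\frac{1}{-12} - 2\right) = - 15 \left(- \frac{1}{12} - 2\right) = \left(-15\right) \left(- \frac{25}{12}\right) = \frac{125}{4}$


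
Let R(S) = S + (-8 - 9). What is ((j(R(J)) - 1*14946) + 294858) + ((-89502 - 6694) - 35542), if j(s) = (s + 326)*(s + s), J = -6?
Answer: 134236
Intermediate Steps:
R(S) = -17 + S (R(S) = S - 17 = -17 + S)
j(s) = 2*s*(326 + s) (j(s) = (326 + s)*(2*s) = 2*s*(326 + s))
((j(R(J)) - 1*14946) + 294858) + ((-89502 - 6694) - 35542) = ((2*(-17 - 6)*(326 + (-17 - 6)) - 1*14946) + 294858) + ((-89502 - 6694) - 35542) = ((2*(-23)*(326 - 23) - 14946) + 294858) + (-96196 - 35542) = ((2*(-23)*303 - 14946) + 294858) - 131738 = ((-13938 - 14946) + 294858) - 131738 = (-28884 + 294858) - 131738 = 265974 - 131738 = 134236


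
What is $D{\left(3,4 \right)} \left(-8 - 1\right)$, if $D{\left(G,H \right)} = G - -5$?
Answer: $-72$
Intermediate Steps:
$D{\left(G,H \right)} = 5 + G$ ($D{\left(G,H \right)} = G + 5 = 5 + G$)
$D{\left(3,4 \right)} \left(-8 - 1\right) = \left(5 + 3\right) \left(-8 - 1\right) = 8 \left(-9\right) = -72$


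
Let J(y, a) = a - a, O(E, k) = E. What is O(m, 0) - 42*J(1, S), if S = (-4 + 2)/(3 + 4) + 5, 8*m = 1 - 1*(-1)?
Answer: ¼ ≈ 0.25000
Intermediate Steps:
m = ¼ (m = (1 - 1*(-1))/8 = (1 + 1)/8 = (⅛)*2 = ¼ ≈ 0.25000)
S = 33/7 (S = -2/7 + 5 = 33/7 ≈ 4.7143)
J(y, a) = 0
O(m, 0) - 42*J(1, S) = ¼ - 42*0 = ¼ + 0 = ¼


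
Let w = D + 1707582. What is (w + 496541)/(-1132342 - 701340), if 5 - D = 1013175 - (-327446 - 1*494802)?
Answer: -368705/1833682 ≈ -0.20107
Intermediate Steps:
D = -1835418 (D = 5 - (1013175 - (-327446 - 1*494802)) = 5 - (1013175 - (-327446 - 494802)) = 5 - (1013175 - 1*(-822248)) = 5 - (1013175 + 822248) = 5 - 1*1835423 = 5 - 1835423 = -1835418)
w = -127836 (w = -1835418 + 1707582 = -127836)
(w + 496541)/(-1132342 - 701340) = (-127836 + 496541)/(-1132342 - 701340) = 368705/(-1833682) = 368705*(-1/1833682) = -368705/1833682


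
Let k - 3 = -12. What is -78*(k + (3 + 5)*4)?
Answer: -1794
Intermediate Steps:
k = -9 (k = 3 - 12 = -9)
-78*(k + (3 + 5)*4) = -78*(-9 + (3 + 5)*4) = -78*(-9 + 8*4) = -78*(-9 + 32) = -78*23 = -1794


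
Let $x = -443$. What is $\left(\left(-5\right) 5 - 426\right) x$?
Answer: $199793$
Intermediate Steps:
$\left(\left(-5\right) 5 - 426\right) x = \left(\left(-5\right) 5 - 426\right) \left(-443\right) = \left(-25 - 426\right) \left(-443\right) = \left(-451\right) \left(-443\right) = 199793$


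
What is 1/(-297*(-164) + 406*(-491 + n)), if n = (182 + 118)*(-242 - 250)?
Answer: -1/60076238 ≈ -1.6646e-8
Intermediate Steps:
n = -147600 (n = 300*(-492) = -147600)
1/(-297*(-164) + 406*(-491 + n)) = 1/(-297*(-164) + 406*(-491 - 147600)) = 1/(48708 + 406*(-148091)) = 1/(48708 - 60124946) = 1/(-60076238) = -1/60076238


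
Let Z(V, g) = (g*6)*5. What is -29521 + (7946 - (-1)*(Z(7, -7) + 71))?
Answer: -21714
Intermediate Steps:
Z(V, g) = 30*g (Z(V, g) = (6*g)*5 = 30*g)
-29521 + (7946 - (-1)*(Z(7, -7) + 71)) = -29521 + (7946 - (-1)*(30*(-7) + 71)) = -29521 + (7946 - (-1)*(-210 + 71)) = -29521 + (7946 - (-1)*(-139)) = -29521 + (7946 - 1*139) = -29521 + (7946 - 139) = -29521 + 7807 = -21714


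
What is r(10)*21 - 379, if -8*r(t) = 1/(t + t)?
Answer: -60661/160 ≈ -379.13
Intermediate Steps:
r(t) = -1/(16*t) (r(t) = -1/(8*(t + t)) = -1/(2*t)/8 = -1/(16*t))
r(10)*21 - 379 = -1/16/10*21 - 379 = -1/16*⅒*21 - 379 = -1/160*21 - 379 = -21/160 - 379 = -60661/160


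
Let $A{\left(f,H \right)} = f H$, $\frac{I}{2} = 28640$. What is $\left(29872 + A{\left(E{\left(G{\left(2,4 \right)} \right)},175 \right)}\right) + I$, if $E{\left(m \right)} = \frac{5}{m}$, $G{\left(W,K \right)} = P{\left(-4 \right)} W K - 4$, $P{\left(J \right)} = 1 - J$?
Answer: $\frac{3138347}{36} \approx 87176.0$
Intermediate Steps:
$I = 57280$ ($I = 2 \cdot 28640 = 57280$)
$G{\left(W,K \right)} = -4 + 5 K W$ ($G{\left(W,K \right)} = \left(1 - -4\right) W K - 4 = \left(1 + 4\right) W K - 4 = 5 W K - 4 = 5 K W - 4 = -4 + 5 K W$)
$A{\left(f,H \right)} = H f$
$\left(29872 + A{\left(E{\left(G{\left(2,4 \right)} \right)},175 \right)}\right) + I = \left(29872 + 175 \frac{5}{-4 + 5 \cdot 4 \cdot 2}\right) + 57280 = \left(29872 + 175 \frac{5}{-4 + 40}\right) + 57280 = \left(29872 + 175 \cdot \frac{5}{36}\right) + 57280 = \left(29872 + \frac{875}{36}\right) + 57280 = \frac{1076267}{36} + 57280 = \frac{3138347}{36}$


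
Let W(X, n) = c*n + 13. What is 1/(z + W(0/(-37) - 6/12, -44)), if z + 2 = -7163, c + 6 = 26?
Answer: -1/8032 ≈ -0.00012450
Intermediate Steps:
c = 20 (c = -6 + 26 = 20)
z = -7165 (z = -2 - 7163 = -7165)
W(X, n) = 13 + 20*n (W(X, n) = 20*n + 13 = 13 + 20*n)
1/(z + W(0/(-37) - 6/12, -44)) = 1/(-7165 + (13 + 20*(-44))) = 1/(-7165 + (13 - 880)) = 1/(-7165 - 867) = 1/(-8032) = -1/8032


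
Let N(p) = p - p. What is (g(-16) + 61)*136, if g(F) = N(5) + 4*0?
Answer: 8296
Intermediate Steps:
N(p) = 0
g(F) = 0 (g(F) = 0 + 4*0 = 0 + 0 = 0)
(g(-16) + 61)*136 = (0 + 61)*136 = 61*136 = 8296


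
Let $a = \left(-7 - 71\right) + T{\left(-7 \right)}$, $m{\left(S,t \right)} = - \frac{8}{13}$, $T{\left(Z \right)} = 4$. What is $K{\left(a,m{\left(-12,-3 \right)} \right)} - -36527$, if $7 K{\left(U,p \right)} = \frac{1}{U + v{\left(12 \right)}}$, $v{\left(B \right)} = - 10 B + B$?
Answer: $\frac{46535397}{1274} \approx 36527.0$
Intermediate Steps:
$v{\left(B \right)} = - 9 B$
$m{\left(S,t \right)} = - \frac{8}{13}$ ($m{\left(S,t \right)} = \left(-8\right) \frac{1}{13} = - \frac{8}{13}$)
$a = -74$ ($a = \left(-7 - 71\right) + 4 = -78 + 4 = -74$)
$K{\left(U,p \right)} = \frac{1}{7 \left(-108 + U\right)}$ ($K{\left(U,p \right)} = \frac{1}{7 \left(U - 108\right)} = \frac{1}{7 \left(-108 + U\right)}$)
$K{\left(a,m{\left(-12,-3 \right)} \right)} - -36527 = \frac{1}{7 \left(-108 - 74\right)} - -36527 = \frac{1}{7 \left(-182\right)} + 36527 = \frac{1}{7} \left(- \frac{1}{182}\right) + 36527 = - \frac{1}{1274} + 36527 = \frac{46535397}{1274}$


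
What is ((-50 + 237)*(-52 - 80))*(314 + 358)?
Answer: -16587648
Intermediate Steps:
((-50 + 237)*(-52 - 80))*(314 + 358) = (187*(-132))*672 = -24684*672 = -16587648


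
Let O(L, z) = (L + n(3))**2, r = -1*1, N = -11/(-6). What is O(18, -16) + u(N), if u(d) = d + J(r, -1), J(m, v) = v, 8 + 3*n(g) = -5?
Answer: 3377/18 ≈ 187.61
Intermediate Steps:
n(g) = -13/3 (n(g) = -8/3 + (1/3)*(-5) = -8/3 - 5/3 = -13/3)
N = 11/6 (N = -11*(-1/6) = 11/6 ≈ 1.8333)
r = -1
O(L, z) = (-13/3 + L)**2 (O(L, z) = (L - 13/3)**2 = (-13/3 + L)**2)
u(d) = -1 + d (u(d) = d - 1 = -1 + d)
O(18, -16) + u(N) = (-13 + 3*18)**2/9 + (-1 + 11/6) = (-13 + 54)**2/9 + 5/6 = (1/9)*41**2 + 5/6 = (1/9)*1681 + 5/6 = 1681/9 + 5/6 = 3377/18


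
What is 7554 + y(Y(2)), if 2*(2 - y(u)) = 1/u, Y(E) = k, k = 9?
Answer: 136007/18 ≈ 7555.9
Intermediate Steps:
Y(E) = 9
y(u) = 2 - 1/(2*u)
7554 + y(Y(2)) = 7554 + (2 - ½/9) = 7554 + (2 - ½*⅑) = 7554 + (2 - 1/18) = 7554 + 35/18 = 136007/18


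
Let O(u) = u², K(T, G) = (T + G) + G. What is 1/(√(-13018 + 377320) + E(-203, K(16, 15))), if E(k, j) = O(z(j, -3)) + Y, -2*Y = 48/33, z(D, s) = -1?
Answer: -11/14693511 + 121*√40478/14693511 ≈ 0.0016560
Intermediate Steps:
Y = -8/11 (Y = -24/33 = -½*16/11 = -8/11 ≈ -0.72727)
K(T, G) = T + 2*G (K(T, G) = (G + T) + G = T + 2*G)
E(k, j) = 3/11 (E(k, j) = (-1)² - 8/11 = 1 - 8/11 = 3/11)
1/(√(-13018 + 377320) + E(-203, K(16, 15))) = 1/(√(-13018 + 377320) + 3/11) = 1/(√364302 + 3/11) = 1/(3*√40478 + 3/11) = 1/(3/11 + 3*√40478)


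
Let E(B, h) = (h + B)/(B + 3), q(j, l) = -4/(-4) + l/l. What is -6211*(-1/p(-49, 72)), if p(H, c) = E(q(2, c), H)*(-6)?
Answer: 31055/282 ≈ 110.12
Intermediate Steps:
q(j, l) = 2 (q(j, l) = -4*(-¼) + 1 = 1 + 1 = 2)
E(B, h) = (B + h)/(3 + B)
p(H, c) = -12/5 - 6*H/5 (p(H, c) = ((2 + H)/(3 + 2))*(-6) = ((2 + H)/5)*(-6) = (⅖ + H/5)*(-6) = -12/5 - 6*H/5)
-6211*(-1/p(-49, 72)) = -6211*(-1/(-12/5 - 6/5*(-49))) = -6211*(-1/(-12/5 + 294/5)) = -6211/((-1*282/5)) = -6211/(-282/5) = -6211*(-5/282) = 31055/282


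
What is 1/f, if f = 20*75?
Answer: 1/1500 ≈ 0.00066667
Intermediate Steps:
f = 1500
1/f = 1/1500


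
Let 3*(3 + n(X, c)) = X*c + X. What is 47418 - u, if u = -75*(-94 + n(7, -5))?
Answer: 39443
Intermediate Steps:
n(X, c) = -3 + X/3 + X*c/3 (n(X, c) = -3 + (X*c + X)/3 = -3 + (X + X*c)/3 = -3 + (X/3 + X*c/3) = -3 + X/3 + X*c/3)
u = 7975 (u = -75*(-94 + (-3 + (⅓)*7 + (⅓)*7*(-5))) = -75*(-94 + (-3 + 7/3 - 35/3)) = -75*(-94 - 37/3) = -75*(-319/3) = 7975)
47418 - u = 47418 - 1*7975 = 47418 - 7975 = 39443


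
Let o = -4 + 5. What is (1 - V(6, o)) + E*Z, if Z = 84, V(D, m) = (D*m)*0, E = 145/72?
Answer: 1021/6 ≈ 170.17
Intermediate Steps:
o = 1
E = 145/72 (E = 145*(1/72) = 145/72 ≈ 2.0139)
V(D, m) = 0
(1 - V(6, o)) + E*Z = (1 - 1*0) + (145/72)*84 = (1 + 0) + 1015/6 = 1 + 1015/6 = 1021/6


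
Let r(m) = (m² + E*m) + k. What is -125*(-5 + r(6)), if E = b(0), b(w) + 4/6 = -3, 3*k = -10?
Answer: -2125/3 ≈ -708.33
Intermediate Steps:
k = -10/3 (k = (⅓)*(-10) = -10/3 ≈ -3.3333)
b(w) = -11/3 (b(w) = -⅔ - 3 = -11/3)
E = -11/3 ≈ -3.6667
r(m) = -10/3 + m² - 11*m/3 (r(m) = (m² - 11*m/3) - 10/3 = -10/3 + m² - 11*m/3)
-125*(-5 + r(6)) = -125*(-5 + (-10/3 + 6² - 11/3*6)) = -125*(-5 + (-10/3 + 36 - 22)) = -125*(-5 + 32/3) = -125*17/3 = -2125/3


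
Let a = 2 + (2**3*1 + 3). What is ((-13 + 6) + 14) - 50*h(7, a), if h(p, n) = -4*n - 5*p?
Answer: 4357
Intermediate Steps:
a = 13 (a = 2 + (8*1 + 3) = 2 + (8 + 3) = 2 + 11 = 13)
h(p, n) = -5*p - 4*n
((-13 + 6) + 14) - 50*h(7, a) = ((-13 + 6) + 14) - 50*(-5*7 - 4*13) = (-7 + 14) - 50*(-35 - 52) = 7 - 50*(-87) = 7 + 4350 = 4357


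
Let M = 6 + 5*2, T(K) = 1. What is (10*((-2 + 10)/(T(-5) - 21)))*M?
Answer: -64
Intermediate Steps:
M = 16 (M = 6 + 10 = 16)
(10*((-2 + 10)/(T(-5) - 21)))*M = (10*((-2 + 10)/(1 - 21)))*16 = (10*(8/(-20)))*16 = (10*(8*(-1/20)))*16 = (10*(-2/5))*16 = -4*16 = -64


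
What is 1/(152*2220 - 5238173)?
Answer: -1/4900733 ≈ -2.0405e-7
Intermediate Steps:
1/(152*2220 - 5238173) = 1/(337440 - 5238173) = 1/(-4900733) = -1/4900733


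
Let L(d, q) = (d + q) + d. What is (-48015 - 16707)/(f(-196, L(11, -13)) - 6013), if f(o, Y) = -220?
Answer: 2814/271 ≈ 10.384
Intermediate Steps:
L(d, q) = q + 2*d
(-48015 - 16707)/(f(-196, L(11, -13)) - 6013) = (-48015 - 16707)/(-220 - 6013) = -64722/(-6233) = -64722*(-1/6233) = 2814/271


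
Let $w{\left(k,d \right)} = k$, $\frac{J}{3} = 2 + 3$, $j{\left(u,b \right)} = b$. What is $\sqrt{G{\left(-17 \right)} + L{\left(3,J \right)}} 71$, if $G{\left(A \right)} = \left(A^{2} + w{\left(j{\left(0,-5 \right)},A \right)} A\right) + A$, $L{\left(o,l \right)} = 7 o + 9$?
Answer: $213 \sqrt{43} \approx 1396.7$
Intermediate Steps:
$J = 15$ ($J = 3 \left(2 + 3\right) = 3 \cdot 5 = 15$)
$L{\left(o,l \right)} = 9 + 7 o$
$G{\left(A \right)} = A^{2} - 4 A$ ($G{\left(A \right)} = \left(A^{2} - 5 A\right) + A = A^{2} - 4 A$)
$\sqrt{G{\left(-17 \right)} + L{\left(3,J \right)}} 71 = \sqrt{- 17 \left(-4 - 17\right) + \left(9 + 7 \cdot 3\right)} 71 = \sqrt{\left(-17\right) \left(-21\right) + \left(9 + 21\right)} 71 = \sqrt{357 + 30} \cdot 71 = \sqrt{387} \cdot 71 = 3 \sqrt{43} \cdot 71 = 213 \sqrt{43}$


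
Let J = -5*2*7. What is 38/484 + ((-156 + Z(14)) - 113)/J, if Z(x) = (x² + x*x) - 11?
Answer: -1841/1210 ≈ -1.5215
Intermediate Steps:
Z(x) = -11 + 2*x² (Z(x) = (x² + x²) - 11 = 2*x² - 11 = -11 + 2*x²)
J = -70 (J = -10*7 = -70)
38/484 + ((-156 + Z(14)) - 113)/J = 38/484 + ((-156 + (-11 + 2*14²)) - 113)/(-70) = 38*(1/484) + ((-156 + (-11 + 2*196)) - 113)*(-1/70) = 19/242 + ((-156 + (-11 + 392)) - 113)*(-1/70) = 19/242 + ((-156 + 381) - 113)*(-1/70) = 19/242 + (225 - 113)*(-1/70) = 19/242 + 112*(-1/70) = 19/242 - 8/5 = -1841/1210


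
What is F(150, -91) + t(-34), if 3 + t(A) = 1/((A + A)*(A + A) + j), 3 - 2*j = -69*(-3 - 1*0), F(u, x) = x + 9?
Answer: -384369/4522 ≈ -85.000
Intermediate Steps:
F(u, x) = 9 + x
j = -102 (j = 3/2 - (-69)*(-3 - 1*0)/2 = 3/2 - (-69)*(-3 + 0)/2 = 3/2 - (-69)*(-3)/2 = 3/2 - ½*207 = 3/2 - 207/2 = -102)
t(A) = -3 + 1/(-102 + 4*A²) (t(A) = -3 + 1/((A + A)*(A + A) - 102) = -3 + 1/((2*A)*(2*A) - 102) = -3 + 1/(4*A² - 102) = -3 + 1/(-102 + 4*A²))
F(150, -91) + t(-34) = (9 - 91) + (307 - 12*(-34)²)/(2*(-51 + 2*(-34)²)) = -82 + (307 - 12*1156)/(2*(-51 + 2*1156)) = -82 + (307 - 13872)/(2*(-51 + 2312)) = -82 + (½)*(-13565)/2261 = -82 + (½)*(1/2261)*(-13565) = -82 - 13565/4522 = -384369/4522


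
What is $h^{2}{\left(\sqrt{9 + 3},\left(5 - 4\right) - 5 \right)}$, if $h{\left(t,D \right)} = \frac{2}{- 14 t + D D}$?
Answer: $\frac{163}{68644} + \frac{14 \sqrt{3}}{17161} \approx 0.0037876$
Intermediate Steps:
$h{\left(t,D \right)} = \frac{2}{D^{2} - 14 t}$ ($h{\left(t,D \right)} = \frac{2}{- 14 t + D^{2}} = \frac{2}{D^{2} - 14 t}$)
$h^{2}{\left(\sqrt{9 + 3},\left(5 - 4\right) - 5 \right)} = \left(\frac{2}{\left(\left(5 - 4\right) - 5\right)^{2} - 14 \sqrt{9 + 3}}\right)^{2} = \left(\frac{2}{\left(1 - 5\right)^{2} - 14 \sqrt{12}}\right)^{2} = \left(\frac{2}{\left(-4\right)^{2} - 14 \cdot 2 \sqrt{3}}\right)^{2} = \left(\frac{2}{16 - 28 \sqrt{3}}\right)^{2} = \frac{4}{\left(16 - 28 \sqrt{3}\right)^{2}}$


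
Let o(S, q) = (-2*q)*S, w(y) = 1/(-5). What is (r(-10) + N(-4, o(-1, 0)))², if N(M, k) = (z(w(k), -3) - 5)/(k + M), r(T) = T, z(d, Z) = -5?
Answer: 225/4 ≈ 56.250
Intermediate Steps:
w(y) = -⅕
o(S, q) = -2*S*q
N(M, k) = -10/(M + k) (N(M, k) = (-5 - 5)/(k + M) = -10/(M + k))
(r(-10) + N(-4, o(-1, 0)))² = (-10 - 10/(-4 - 2*(-1)*0))² = (-10 - 10/(-4 + 0))² = (-10 - 10/(-4))² = (-10 - 10*(-¼))² = (-10 + 5/2)² = (-15/2)² = 225/4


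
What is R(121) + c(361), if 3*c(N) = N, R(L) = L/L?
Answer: 364/3 ≈ 121.33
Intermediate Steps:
R(L) = 1
c(N) = N/3
R(121) + c(361) = 1 + (⅓)*361 = 1 + 361/3 = 364/3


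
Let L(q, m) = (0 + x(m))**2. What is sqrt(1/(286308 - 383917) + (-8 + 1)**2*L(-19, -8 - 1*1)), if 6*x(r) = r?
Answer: sqrt(4201634554085)/195218 ≈ 10.500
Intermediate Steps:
x(r) = r/6
L(q, m) = m**2/36 (L(q, m) = (0 + m/6)**2 = (m/6)**2 = m**2/36)
sqrt(1/(286308 - 383917) + (-8 + 1)**2*L(-19, -8 - 1*1)) = sqrt(1/(286308 - 383917) + (-8 + 1)**2*((-8 - 1*1)**2/36)) = sqrt(1/(-97609) + (-7)**2*((-8 - 1)**2/36)) = sqrt(-1/97609 + 49*((1/36)*(-9)**2)) = sqrt(-1/97609 + 49*((1/36)*81)) = sqrt(-1/97609 + 49*(9/4)) = sqrt(-1/97609 + 441/4) = sqrt(43045565/390436) = sqrt(4201634554085)/195218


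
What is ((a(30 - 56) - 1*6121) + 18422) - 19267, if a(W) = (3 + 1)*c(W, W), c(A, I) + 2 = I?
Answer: -7078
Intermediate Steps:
c(A, I) = -2 + I
a(W) = -8 + 4*W (a(W) = (3 + 1)*(-2 + W) = 4*(-2 + W) = -8 + 4*W)
((a(30 - 56) - 1*6121) + 18422) - 19267 = (((-8 + 4*(30 - 56)) - 1*6121) + 18422) - 19267 = (((-8 + 4*(-26)) - 6121) + 18422) - 19267 = (((-8 - 104) - 6121) + 18422) - 19267 = ((-112 - 6121) + 18422) - 19267 = (-6233 + 18422) - 19267 = 12189 - 19267 = -7078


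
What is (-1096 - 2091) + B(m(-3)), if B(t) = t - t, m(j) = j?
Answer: -3187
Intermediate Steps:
B(t) = 0
(-1096 - 2091) + B(m(-3)) = (-1096 - 2091) + 0 = -3187 + 0 = -3187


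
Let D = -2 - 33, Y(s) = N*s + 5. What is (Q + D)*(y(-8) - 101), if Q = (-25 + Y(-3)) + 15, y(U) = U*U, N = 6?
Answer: 2146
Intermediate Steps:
Y(s) = 5 + 6*s (Y(s) = 6*s + 5 = 5 + 6*s)
y(U) = U²
Q = -23 (Q = (-25 + (5 + 6*(-3))) + 15 = (-25 + (5 - 18)) + 15 = (-25 - 13) + 15 = -38 + 15 = -23)
D = -35
(Q + D)*(y(-8) - 101) = (-23 - 35)*((-8)² - 101) = -58*(64 - 101) = -58*(-37) = 2146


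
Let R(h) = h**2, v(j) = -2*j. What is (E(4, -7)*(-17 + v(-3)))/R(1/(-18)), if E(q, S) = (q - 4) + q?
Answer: -14256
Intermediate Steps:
E(q, S) = -4 + 2*q (E(q, S) = (-4 + q) + q = -4 + 2*q)
(E(4, -7)*(-17 + v(-3)))/R(1/(-18)) = ((-4 + 2*4)*(-17 - 2*(-3)))/((1/(-18))**2) = ((-4 + 8)*(-17 + 6))/((-1/18)**2) = (4*(-11))/(1/324) = -44*324 = -14256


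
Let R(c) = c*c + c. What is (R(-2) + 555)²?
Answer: 310249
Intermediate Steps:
R(c) = c + c² (R(c) = c² + c = c + c²)
(R(-2) + 555)² = (-2*(1 - 2) + 555)² = (-2*(-1) + 555)² = (2 + 555)² = 557² = 310249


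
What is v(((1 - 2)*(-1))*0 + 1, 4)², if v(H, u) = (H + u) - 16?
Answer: 121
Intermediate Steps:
v(H, u) = -16 + H + u
v(((1 - 2)*(-1))*0 + 1, 4)² = (-16 + (((1 - 2)*(-1))*0 + 1) + 4)² = (-16 + (-1*(-1)*0 + 1) + 4)² = (-16 + (1*0 + 1) + 4)² = (-16 + (0 + 1) + 4)² = (-16 + 1 + 4)² = (-11)² = 121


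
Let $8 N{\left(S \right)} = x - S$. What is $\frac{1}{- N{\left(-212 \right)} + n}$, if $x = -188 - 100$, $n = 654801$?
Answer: $\frac{2}{1309621} \approx 1.5272 \cdot 10^{-6}$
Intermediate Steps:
$x = -288$
$N{\left(S \right)} = -36 - \frac{S}{8}$ ($N{\left(S \right)} = \frac{-288 - S}{8} = -36 - \frac{S}{8}$)
$\frac{1}{- N{\left(-212 \right)} + n} = \frac{1}{- (-36 - - \frac{53}{2}) + 654801} = \frac{1}{- (-36 + \frac{53}{2}) + 654801} = \frac{1}{\left(-1\right) \left(- \frac{19}{2}\right) + 654801} = \frac{1}{\frac{19}{2} + 654801} = \frac{1}{\frac{1309621}{2}} = \frac{2}{1309621}$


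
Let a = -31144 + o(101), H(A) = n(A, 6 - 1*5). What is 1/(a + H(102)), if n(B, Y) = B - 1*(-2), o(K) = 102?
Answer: -1/30938 ≈ -3.2323e-5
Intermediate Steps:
n(B, Y) = 2 + B (n(B, Y) = B + 2 = 2 + B)
H(A) = 2 + A
a = -31042 (a = -31144 + 102 = -31042)
1/(a + H(102)) = 1/(-31042 + (2 + 102)) = 1/(-31042 + 104) = 1/(-30938) = -1/30938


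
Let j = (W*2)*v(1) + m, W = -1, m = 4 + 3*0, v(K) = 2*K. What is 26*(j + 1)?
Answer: 26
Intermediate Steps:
m = 4 (m = 4 + 0 = 4)
j = 0 (j = (-1*2)*(2*1) + 4 = -2*2 + 4 = -4 + 4 = 0)
26*(j + 1) = 26*(0 + 1) = 26*1 = 26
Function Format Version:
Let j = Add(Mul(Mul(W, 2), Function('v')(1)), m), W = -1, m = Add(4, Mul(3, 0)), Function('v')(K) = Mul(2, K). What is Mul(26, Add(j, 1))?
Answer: 26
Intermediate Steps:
m = 4 (m = Add(4, 0) = 4)
j = 0 (j = Add(Mul(Mul(-1, 2), Mul(2, 1)), 4) = Add(Mul(-2, 2), 4) = Add(-4, 4) = 0)
Mul(26, Add(j, 1)) = Mul(26, Add(0, 1)) = Mul(26, 1) = 26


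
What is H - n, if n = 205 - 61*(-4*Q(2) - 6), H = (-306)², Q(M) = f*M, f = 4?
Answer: 91113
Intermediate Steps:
Q(M) = 4*M
H = 93636
n = 2523 (n = 205 - 61*(-16*2 - 6) = 205 - 61*(-4*8 - 6) = 205 - 61*(-32 - 6) = 205 - 61*(-38) = 205 + 2318 = 2523)
H - n = 93636 - 1*2523 = 93636 - 2523 = 91113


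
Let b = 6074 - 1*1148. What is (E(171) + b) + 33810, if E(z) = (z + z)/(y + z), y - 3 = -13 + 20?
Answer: 7011558/181 ≈ 38738.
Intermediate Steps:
b = 4926 (b = 6074 - 1148 = 4926)
y = 10 (y = 3 + (-13 + 20) = 3 + 7 = 10)
E(z) = 2*z/(10 + z) (E(z) = (z + z)/(10 + z) = (2*z)/(10 + z) = 2*z/(10 + z))
(E(171) + b) + 33810 = (2*171/(10 + 171) + 4926) + 33810 = (2*171/181 + 4926) + 33810 = (2*171*(1/181) + 4926) + 33810 = (342/181 + 4926) + 33810 = 891948/181 + 33810 = 7011558/181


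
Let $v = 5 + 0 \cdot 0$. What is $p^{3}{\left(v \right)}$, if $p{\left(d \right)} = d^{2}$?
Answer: $15625$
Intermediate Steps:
$v = 5$ ($v = 5 + 0 = 5$)
$p^{3}{\left(v \right)} = \left(5^{2}\right)^{3} = 25^{3} = 15625$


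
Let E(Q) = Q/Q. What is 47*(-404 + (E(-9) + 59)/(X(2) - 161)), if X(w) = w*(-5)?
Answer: -1083256/57 ≈ -19005.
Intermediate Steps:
E(Q) = 1
X(w) = -5*w
47*(-404 + (E(-9) + 59)/(X(2) - 161)) = 47*(-404 + (1 + 59)/(-5*2 - 161)) = 47*(-404 + 60/(-10 - 161)) = 47*(-404 + 60/(-171)) = 47*(-404 + 60*(-1/171)) = 47*(-404 - 20/57) = 47*(-23048/57) = -1083256/57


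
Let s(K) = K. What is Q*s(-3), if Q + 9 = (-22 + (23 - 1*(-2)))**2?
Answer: 0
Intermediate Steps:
Q = 0 (Q = -9 + (-22 + (23 - 1*(-2)))**2 = -9 + (-22 + (23 + 2))**2 = -9 + (-22 + 25)**2 = -9 + 3**2 = -9 + 9 = 0)
Q*s(-3) = 0*(-3) = 0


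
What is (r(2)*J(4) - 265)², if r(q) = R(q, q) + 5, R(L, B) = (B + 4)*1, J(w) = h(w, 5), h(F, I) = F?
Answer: 48841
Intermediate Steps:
J(w) = w
R(L, B) = 4 + B (R(L, B) = (4 + B)*1 = 4 + B)
r(q) = 9 + q (r(q) = (4 + q) + 5 = 9 + q)
(r(2)*J(4) - 265)² = ((9 + 2)*4 - 265)² = (11*4 - 265)² = (44 - 265)² = (-221)² = 48841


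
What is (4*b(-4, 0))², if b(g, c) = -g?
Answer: 256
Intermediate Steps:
(4*b(-4, 0))² = (4*(-1*(-4)))² = (4*4)² = 16² = 256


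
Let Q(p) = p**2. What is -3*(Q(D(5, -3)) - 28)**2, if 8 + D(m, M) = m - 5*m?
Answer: -1714608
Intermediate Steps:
D(m, M) = -8 - 4*m (D(m, M) = -8 + (m - 5*m) = -8 - 4*m)
-3*(Q(D(5, -3)) - 28)**2 = -3*((-8 - 4*5)**2 - 28)**2 = -3*((-8 - 20)**2 - 28)**2 = -3*((-28)**2 - 28)**2 = -3*(784 - 28)**2 = -3*756**2 = -3*571536 = -1714608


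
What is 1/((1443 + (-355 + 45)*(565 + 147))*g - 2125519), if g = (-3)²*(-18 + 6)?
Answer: 1/21556397 ≈ 4.6390e-8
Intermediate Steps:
g = -108 (g = 9*(-12) = -108)
1/((1443 + (-355 + 45)*(565 + 147))*g - 2125519) = 1/((1443 + (-355 + 45)*(565 + 147))*(-108) - 2125519) = 1/((1443 - 310*712)*(-108) - 2125519) = 1/((1443 - 220720)*(-108) - 2125519) = 1/(-219277*(-108) - 2125519) = 1/(23681916 - 2125519) = 1/21556397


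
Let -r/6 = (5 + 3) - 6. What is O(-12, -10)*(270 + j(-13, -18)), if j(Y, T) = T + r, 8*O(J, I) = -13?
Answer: -390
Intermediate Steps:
r = -12 (r = -6*((5 + 3) - 6) = -6*(8 - 6) = -6*2 = -12)
O(J, I) = -13/8 (O(J, I) = (⅛)*(-13) = -13/8)
j(Y, T) = -12 + T (j(Y, T) = T - 12 = -12 + T)
O(-12, -10)*(270 + j(-13, -18)) = -13*(270 + (-12 - 18))/8 = -13*(270 - 30)/8 = -13/8*240 = -390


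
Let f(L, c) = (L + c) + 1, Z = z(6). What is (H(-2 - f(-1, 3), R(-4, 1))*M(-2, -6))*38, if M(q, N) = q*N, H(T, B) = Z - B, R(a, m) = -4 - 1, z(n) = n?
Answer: 5016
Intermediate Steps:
Z = 6
f(L, c) = 1 + L + c
R(a, m) = -5
H(T, B) = 6 - B
M(q, N) = N*q
(H(-2 - f(-1, 3), R(-4, 1))*M(-2, -6))*38 = ((6 - 1*(-5))*(-6*(-2)))*38 = ((6 + 5)*12)*38 = (11*12)*38 = 132*38 = 5016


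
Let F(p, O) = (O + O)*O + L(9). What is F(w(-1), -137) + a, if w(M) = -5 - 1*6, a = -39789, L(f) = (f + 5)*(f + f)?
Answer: -1999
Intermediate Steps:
L(f) = 2*f*(5 + f) (L(f) = (5 + f)*(2*f) = 2*f*(5 + f))
w(M) = -11 (w(M) = -5 - 6 = -11)
F(p, O) = 252 + 2*O² (F(p, O) = (O + O)*O + 2*9*(5 + 9) = (2*O)*O + 2*9*14 = 2*O² + 252 = 252 + 2*O²)
F(w(-1), -137) + a = (252 + 2*(-137)²) - 39789 = (252 + 2*18769) - 39789 = (252 + 37538) - 39789 = 37790 - 39789 = -1999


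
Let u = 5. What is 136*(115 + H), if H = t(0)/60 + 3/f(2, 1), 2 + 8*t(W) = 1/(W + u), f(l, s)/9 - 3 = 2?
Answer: 4694567/300 ≈ 15649.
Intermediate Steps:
f(l, s) = 45 (f(l, s) = 27 + 9*2 = 27 + 18 = 45)
t(W) = -¼ + 1/(8*(5 + W)) (t(W) = -¼ + 1/(8*(W + 5)) = -¼ + 1/(8*(5 + W)))
H = 151/2400 (H = ((-9 - 2*0)/(8*(5 + 0)))/60 + 3/45 = ((⅛)*(-9 + 0)/5)*(1/60) + 3*(1/45) = ((⅛)*(⅕)*(-9))*(1/60) + 1/15 = -9/40*1/60 + 1/15 = -3/800 + 1/15 = 151/2400 ≈ 0.062917)
136*(115 + H) = 136*(115 + 151/2400) = 136*(276151/2400) = 4694567/300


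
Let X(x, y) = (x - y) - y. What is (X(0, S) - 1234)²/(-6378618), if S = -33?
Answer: -682112/3189309 ≈ -0.21387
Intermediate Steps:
X(x, y) = x - 2*y
(X(0, S) - 1234)²/(-6378618) = ((0 - 2*(-33)) - 1234)²/(-6378618) = ((0 + 66) - 1234)²*(-1/6378618) = (66 - 1234)²*(-1/6378618) = (-1168)²*(-1/6378618) = 1364224*(-1/6378618) = -682112/3189309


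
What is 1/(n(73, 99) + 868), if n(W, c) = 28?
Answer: 1/896 ≈ 0.0011161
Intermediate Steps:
1/(n(73, 99) + 868) = 1/(28 + 868) = 1/896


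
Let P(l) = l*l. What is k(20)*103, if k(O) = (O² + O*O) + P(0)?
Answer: 82400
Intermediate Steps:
P(l) = l²
k(O) = 2*O² (k(O) = (O² + O*O) + 0² = (O² + O²) + 0 = 2*O² + 0 = 2*O²)
k(20)*103 = (2*20²)*103 = (2*400)*103 = 800*103 = 82400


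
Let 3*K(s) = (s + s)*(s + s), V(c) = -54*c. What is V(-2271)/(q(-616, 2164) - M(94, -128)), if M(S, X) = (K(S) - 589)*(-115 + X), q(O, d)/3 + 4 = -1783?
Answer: 20439/452396 ≈ 0.045179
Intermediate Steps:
q(O, d) = -5361 (q(O, d) = -12 + 3*(-1783) = -12 - 5349 = -5361)
K(s) = 4*s**2/3 (K(s) = ((s + s)*(s + s))/3 = ((2*s)*(2*s))/3 = (4*s**2)/3 = 4*s**2/3)
M(S, X) = (-589 + 4*S**2/3)*(-115 + X) (M(S, X) = (4*S**2/3 - 589)*(-115 + X) = (-589 + 4*S**2/3)*(-115 + X))
V(-2271)/(q(-616, 2164) - M(94, -128)) = (-54*(-2271))/(-5361 - (67735 - 589*(-128) - 460/3*94**2 + (4/3)*(-128)*94**2)) = 122634/(-5361 - (67735 + 75392 - 460/3*8836 + (4/3)*(-128)*8836)) = 122634/(-5361 - (67735 + 75392 - 4064560/3 - 4524032/3)) = 122634/(-5361 - 1*(-2719737)) = 122634/(-5361 + 2719737) = 122634/2714376 = 122634*(1/2714376) = 20439/452396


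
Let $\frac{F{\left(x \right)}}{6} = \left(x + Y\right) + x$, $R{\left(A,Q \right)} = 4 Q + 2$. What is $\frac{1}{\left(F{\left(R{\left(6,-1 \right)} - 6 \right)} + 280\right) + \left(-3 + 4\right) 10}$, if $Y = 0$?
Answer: $\frac{1}{194} \approx 0.0051546$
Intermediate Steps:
$R{\left(A,Q \right)} = 2 + 4 Q$
$F{\left(x \right)} = 12 x$ ($F{\left(x \right)} = 6 \left(\left(x + 0\right) + x\right) = 6 \left(x + x\right) = 6 \cdot 2 x = 12 x$)
$\frac{1}{\left(F{\left(R{\left(6,-1 \right)} - 6 \right)} + 280\right) + \left(-3 + 4\right) 10} = \frac{1}{\left(12 \left(\left(2 + 4 \left(-1\right)\right) - 6\right) + 280\right) + \left(-3 + 4\right) 10} = \frac{1}{\left(12 \left(\left(2 - 4\right) - 6\right) + 280\right) + 1 \cdot 10} = \frac{1}{\left(12 \left(-2 - 6\right) + 280\right) + 10} = \frac{1}{\left(12 \left(-8\right) + 280\right) + 10} = \frac{1}{\left(-96 + 280\right) + 10} = \frac{1}{184 + 10} = \frac{1}{194}$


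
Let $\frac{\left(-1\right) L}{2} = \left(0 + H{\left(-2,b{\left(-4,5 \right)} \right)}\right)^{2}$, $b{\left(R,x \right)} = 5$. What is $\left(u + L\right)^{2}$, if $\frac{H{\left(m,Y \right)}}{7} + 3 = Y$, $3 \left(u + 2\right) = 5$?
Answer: $\frac{1385329}{9} \approx 1.5393 \cdot 10^{5}$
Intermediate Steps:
$u = - \frac{1}{3}$ ($u = -2 + \frac{1}{3} \cdot 5 = -2 + \frac{5}{3} = - \frac{1}{3} \approx -0.33333$)
$H{\left(m,Y \right)} = -21 + 7 Y$
$L = -392$ ($L = - 2 \left(0 + \left(-21 + 7 \cdot 5\right)\right)^{2} = - 2 \left(0 + \left(-21 + 35\right)\right)^{2} = - 2 \left(0 + 14\right)^{2} = - 2 \cdot 14^{2} = \left(-2\right) 196 = -392$)
$\left(u + L\right)^{2} = \left(- \frac{1}{3} - 392\right)^{2} = \left(- \frac{1177}{3}\right)^{2} = \frac{1385329}{9}$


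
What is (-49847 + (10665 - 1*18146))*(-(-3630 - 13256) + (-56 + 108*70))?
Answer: -1398229920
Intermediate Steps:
(-49847 + (10665 - 1*18146))*(-(-3630 - 13256) + (-56 + 108*70)) = (-49847 + (10665 - 18146))*(-1*(-16886) + (-56 + 7560)) = (-49847 - 7481)*(16886 + 7504) = -57328*24390 = -1398229920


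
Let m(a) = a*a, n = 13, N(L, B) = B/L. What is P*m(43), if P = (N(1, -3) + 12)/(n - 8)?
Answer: 16641/5 ≈ 3328.2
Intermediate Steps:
m(a) = a²
P = 9/5 (P = (-3/1 + 12)/(13 - 8) = (-3*1 + 12)/5 = (-3 + 12)*(⅕) = 9*(⅕) = 9/5 ≈ 1.8000)
P*m(43) = (9/5)*43² = (9/5)*1849 = 16641/5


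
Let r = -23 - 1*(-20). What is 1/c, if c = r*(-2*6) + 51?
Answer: 1/87 ≈ 0.011494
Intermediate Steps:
r = -3 (r = -23 + 20 = -3)
c = 87 (c = -(-6)*6 + 51 = -3*(-12) + 51 = 36 + 51 = 87)
1/c = 1/87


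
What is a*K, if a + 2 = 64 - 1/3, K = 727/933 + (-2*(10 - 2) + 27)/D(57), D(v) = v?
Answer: 3188290/53181 ≈ 59.952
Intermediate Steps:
K = 17234/17727 (K = 727/933 + (-2*(10 - 2) + 27)/57 = 727*(1/933) + (-2*8 + 27)*(1/57) = 727/933 + (-16 + 27)*(1/57) = 727/933 + 11*(1/57) = 727/933 + 11/57 = 17234/17727 ≈ 0.97219)
a = 185/3 (a = -2 + (64 - 1/3) = -2 + (64 - 1*⅓) = -2 + (64 - ⅓) = -2 + 191/3 = 185/3 ≈ 61.667)
a*K = (185/3)*(17234/17727) = 3188290/53181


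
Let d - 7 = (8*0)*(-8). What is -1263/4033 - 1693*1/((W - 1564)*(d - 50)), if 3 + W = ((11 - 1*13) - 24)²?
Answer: -55217188/154516329 ≈ -0.35736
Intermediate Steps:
d = 7 (d = 7 + (8*0)*(-8) = 7 + 0*(-8) = 7 + 0 = 7)
W = 673 (W = -3 + ((11 - 1*13) - 24)² = -3 + ((11 - 13) - 24)² = -3 + (-2 - 24)² = -3 + (-26)² = -3 + 676 = 673)
-1263/4033 - 1693*1/((W - 1564)*(d - 50)) = -1263/4033 - 1693*1/((7 - 50)*(673 - 1564)) = -1263*1/4033 - 1693/((-43*(-891))) = -1263/4033 - 1693/38313 = -55217188/154516329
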